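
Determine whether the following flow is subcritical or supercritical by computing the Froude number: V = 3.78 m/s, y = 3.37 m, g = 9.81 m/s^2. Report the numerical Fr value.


The Froude number is defined as Fr = V / sqrt(g*y).
g*y = 9.81 * 3.37 = 33.0597.
sqrt(g*y) = sqrt(33.0597) = 5.7498.
Fr = 3.78 / 5.7498 = 0.6574.
Since Fr < 1, the flow is subcritical.

0.6574


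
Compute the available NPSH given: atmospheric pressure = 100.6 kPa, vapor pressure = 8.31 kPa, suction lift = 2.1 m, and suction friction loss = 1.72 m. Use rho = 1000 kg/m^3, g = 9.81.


NPSHa = p_atm/(rho*g) - z_s - hf_s - p_vap/(rho*g).
p_atm/(rho*g) = 100.6*1000 / (1000*9.81) = 10.255 m.
p_vap/(rho*g) = 8.31*1000 / (1000*9.81) = 0.847 m.
NPSHa = 10.255 - 2.1 - 1.72 - 0.847
      = 5.59 m.

5.59


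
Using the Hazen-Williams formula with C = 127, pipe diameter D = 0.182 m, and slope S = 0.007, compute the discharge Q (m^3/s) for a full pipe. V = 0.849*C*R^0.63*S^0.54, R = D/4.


For a full circular pipe, R = D/4 = 0.182/4 = 0.0455 m.
V = 0.849 * 127 * 0.0455^0.63 * 0.007^0.54
  = 0.849 * 127 * 0.14274 * 0.068605
  = 1.0559 m/s.
Pipe area A = pi*D^2/4 = pi*0.182^2/4 = 0.026 m^2.
Q = A * V = 0.026 * 1.0559 = 0.0275 m^3/s.

0.0275


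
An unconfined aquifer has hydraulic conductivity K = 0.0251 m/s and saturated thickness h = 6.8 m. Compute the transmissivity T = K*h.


Transmissivity is defined as T = K * h.
T = 0.0251 * 6.8
  = 0.1707 m^2/s.

0.1707


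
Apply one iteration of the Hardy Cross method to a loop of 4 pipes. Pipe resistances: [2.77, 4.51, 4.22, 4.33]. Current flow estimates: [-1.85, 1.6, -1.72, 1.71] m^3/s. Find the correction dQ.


Numerator terms (r*Q*|Q|): 2.77*-1.85*|-1.85| = -9.4803; 4.51*1.6*|1.6| = 11.5456; 4.22*-1.72*|-1.72| = -12.4844; 4.33*1.71*|1.71| = 12.6614.
Sum of numerator = 2.2422.
Denominator terms (r*|Q|): 2.77*|-1.85| = 5.1245; 4.51*|1.6| = 7.216; 4.22*|-1.72| = 7.2584; 4.33*|1.71| = 7.4043.
2 * sum of denominator = 2 * 27.0032 = 54.0064.
dQ = -2.2422 / 54.0064 = -0.0415 m^3/s.

-0.0415


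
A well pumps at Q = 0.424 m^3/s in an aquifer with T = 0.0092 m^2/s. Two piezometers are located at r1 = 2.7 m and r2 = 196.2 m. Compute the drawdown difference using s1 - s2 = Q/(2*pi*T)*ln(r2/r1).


Thiem equation: s1 - s2 = Q/(2*pi*T) * ln(r2/r1).
ln(r2/r1) = ln(196.2/2.7) = 4.2859.
Q/(2*pi*T) = 0.424 / (2*pi*0.0092) = 0.424 / 0.0578 = 7.335.
s1 - s2 = 7.335 * 4.2859 = 31.4368 m.

31.4368


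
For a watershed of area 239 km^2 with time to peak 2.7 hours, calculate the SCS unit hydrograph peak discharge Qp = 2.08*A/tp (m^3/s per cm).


SCS formula: Qp = 2.08 * A / tp.
Qp = 2.08 * 239 / 2.7
   = 497.12 / 2.7
   = 184.12 m^3/s per cm.

184.12


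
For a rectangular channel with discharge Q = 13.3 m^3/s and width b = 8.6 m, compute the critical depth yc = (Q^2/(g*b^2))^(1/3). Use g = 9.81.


Using yc = (Q^2 / (g * b^2))^(1/3):
Q^2 = 13.3^2 = 176.89.
g * b^2 = 9.81 * 8.6^2 = 9.81 * 73.96 = 725.55.
Q^2 / (g*b^2) = 176.89 / 725.55 = 0.2438.
yc = 0.2438^(1/3) = 0.6247 m.

0.6247


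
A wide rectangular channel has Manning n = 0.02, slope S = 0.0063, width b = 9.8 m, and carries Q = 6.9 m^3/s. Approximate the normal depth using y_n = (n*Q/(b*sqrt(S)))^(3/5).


We use the wide-channel approximation y_n = (n*Q/(b*sqrt(S)))^(3/5).
sqrt(S) = sqrt(0.0063) = 0.079373.
Numerator: n*Q = 0.02 * 6.9 = 0.138.
Denominator: b*sqrt(S) = 9.8 * 0.079373 = 0.777855.
arg = 0.1774.
y_n = 0.1774^(3/5) = 0.3543 m.

0.3543


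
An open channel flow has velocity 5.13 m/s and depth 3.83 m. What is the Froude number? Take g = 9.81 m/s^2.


The Froude number is defined as Fr = V / sqrt(g*y).
g*y = 9.81 * 3.83 = 37.5723.
sqrt(g*y) = sqrt(37.5723) = 6.1296.
Fr = 5.13 / 6.1296 = 0.8369.

0.8369


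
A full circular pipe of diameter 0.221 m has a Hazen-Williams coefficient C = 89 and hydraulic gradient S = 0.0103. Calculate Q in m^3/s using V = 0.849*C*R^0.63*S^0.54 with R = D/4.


For a full circular pipe, R = D/4 = 0.221/4 = 0.0553 m.
V = 0.849 * 89 * 0.0553^0.63 * 0.0103^0.54
  = 0.849 * 89 * 0.161313 * 0.084515
  = 1.0301 m/s.
Pipe area A = pi*D^2/4 = pi*0.221^2/4 = 0.0384 m^2.
Q = A * V = 0.0384 * 1.0301 = 0.0395 m^3/s.

0.0395


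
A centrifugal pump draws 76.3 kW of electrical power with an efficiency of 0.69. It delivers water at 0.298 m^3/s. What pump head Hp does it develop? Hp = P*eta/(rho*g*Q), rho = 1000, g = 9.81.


Pump head formula: Hp = P * eta / (rho * g * Q).
Numerator: P * eta = 76.3 * 1000 * 0.69 = 52647.0 W.
Denominator: rho * g * Q = 1000 * 9.81 * 0.298 = 2923.38.
Hp = 52647.0 / 2923.38 = 18.01 m.

18.01


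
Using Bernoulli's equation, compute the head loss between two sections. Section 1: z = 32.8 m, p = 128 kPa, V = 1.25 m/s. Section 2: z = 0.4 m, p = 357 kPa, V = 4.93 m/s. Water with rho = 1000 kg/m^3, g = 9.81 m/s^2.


Total head at each section: H = z + p/(rho*g) + V^2/(2g).
H1 = 32.8 + 128*1000/(1000*9.81) + 1.25^2/(2*9.81)
   = 32.8 + 13.048 + 0.0796
   = 45.928 m.
H2 = 0.4 + 357*1000/(1000*9.81) + 4.93^2/(2*9.81)
   = 0.4 + 36.391 + 1.2388
   = 38.03 m.
h_L = H1 - H2 = 45.928 - 38.03 = 7.897 m.

7.897


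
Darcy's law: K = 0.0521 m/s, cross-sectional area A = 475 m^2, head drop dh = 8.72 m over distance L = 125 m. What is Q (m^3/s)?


Darcy's law: Q = K * A * i, where i = dh/L.
Hydraulic gradient i = 8.72 / 125 = 0.06976.
Q = 0.0521 * 475 * 0.06976
  = 1.7264 m^3/s.

1.7264


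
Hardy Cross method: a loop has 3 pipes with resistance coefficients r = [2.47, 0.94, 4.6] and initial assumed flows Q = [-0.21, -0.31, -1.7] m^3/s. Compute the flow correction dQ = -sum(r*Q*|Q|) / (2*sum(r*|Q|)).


Numerator terms (r*Q*|Q|): 2.47*-0.21*|-0.21| = -0.1089; 0.94*-0.31*|-0.31| = -0.0903; 4.6*-1.7*|-1.7| = -13.294.
Sum of numerator = -13.4933.
Denominator terms (r*|Q|): 2.47*|-0.21| = 0.5187; 0.94*|-0.31| = 0.2914; 4.6*|-1.7| = 7.82.
2 * sum of denominator = 2 * 8.6301 = 17.2602.
dQ = --13.4933 / 17.2602 = 0.7818 m^3/s.

0.7818


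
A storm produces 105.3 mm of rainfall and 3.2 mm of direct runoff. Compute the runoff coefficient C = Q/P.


The runoff coefficient C = runoff depth / rainfall depth.
C = 3.2 / 105.3
  = 0.0304.

0.0304


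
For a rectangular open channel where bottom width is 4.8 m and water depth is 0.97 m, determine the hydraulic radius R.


For a rectangular section:
Flow area A = b * y = 4.8 * 0.97 = 4.66 m^2.
Wetted perimeter P = b + 2y = 4.8 + 2*0.97 = 6.74 m.
Hydraulic radius R = A/P = 4.66 / 6.74 = 0.6908 m.

0.6908


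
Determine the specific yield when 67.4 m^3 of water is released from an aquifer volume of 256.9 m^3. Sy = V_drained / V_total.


Specific yield Sy = Volume drained / Total volume.
Sy = 67.4 / 256.9
   = 0.2624.

0.2624


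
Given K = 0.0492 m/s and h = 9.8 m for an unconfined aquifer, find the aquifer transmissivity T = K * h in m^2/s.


Transmissivity is defined as T = K * h.
T = 0.0492 * 9.8
  = 0.4822 m^2/s.

0.4822


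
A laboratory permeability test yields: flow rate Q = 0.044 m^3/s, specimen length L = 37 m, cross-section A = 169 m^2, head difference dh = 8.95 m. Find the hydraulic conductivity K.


From K = Q*L / (A*dh):
Numerator: Q*L = 0.044 * 37 = 1.628.
Denominator: A*dh = 169 * 8.95 = 1512.55.
K = 1.628 / 1512.55 = 0.001076 m/s.

0.001076


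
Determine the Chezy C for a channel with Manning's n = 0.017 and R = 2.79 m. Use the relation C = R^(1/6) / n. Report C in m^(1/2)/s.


The Chezy coefficient relates to Manning's n through C = R^(1/6) / n.
R^(1/6) = 2.79^(1/6) = 1.186499.
C = 1.186499 / 0.017 = 69.79 m^(1/2)/s.

69.79


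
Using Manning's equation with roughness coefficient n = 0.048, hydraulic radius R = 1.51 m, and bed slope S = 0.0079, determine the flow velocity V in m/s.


Manning's equation gives V = (1/n) * R^(2/3) * S^(1/2).
First, compute R^(2/3) = 1.51^(2/3) = 1.3162.
Next, S^(1/2) = 0.0079^(1/2) = 0.088882.
Then 1/n = 1/0.048 = 20.83.
V = 20.83 * 1.3162 * 0.088882 = 2.4372 m/s.

2.4372


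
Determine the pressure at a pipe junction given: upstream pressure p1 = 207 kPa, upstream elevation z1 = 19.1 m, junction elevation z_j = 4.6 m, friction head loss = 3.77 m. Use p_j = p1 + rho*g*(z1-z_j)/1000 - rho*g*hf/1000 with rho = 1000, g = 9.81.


Junction pressure: p_j = p1 + rho*g*(z1 - z_j)/1000 - rho*g*hf/1000.
Elevation term = 1000*9.81*(19.1 - 4.6)/1000 = 142.245 kPa.
Friction term = 1000*9.81*3.77/1000 = 36.984 kPa.
p_j = 207 + 142.245 - 36.984 = 312.26 kPa.

312.26


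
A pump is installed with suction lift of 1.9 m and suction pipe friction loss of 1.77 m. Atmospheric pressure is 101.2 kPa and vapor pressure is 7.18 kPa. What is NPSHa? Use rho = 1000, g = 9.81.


NPSHa = p_atm/(rho*g) - z_s - hf_s - p_vap/(rho*g).
p_atm/(rho*g) = 101.2*1000 / (1000*9.81) = 10.316 m.
p_vap/(rho*g) = 7.18*1000 / (1000*9.81) = 0.732 m.
NPSHa = 10.316 - 1.9 - 1.77 - 0.732
      = 5.91 m.

5.91


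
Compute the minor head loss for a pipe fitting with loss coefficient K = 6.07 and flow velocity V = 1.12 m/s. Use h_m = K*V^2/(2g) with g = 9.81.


Minor loss formula: h_m = K * V^2/(2g).
V^2 = 1.12^2 = 1.2544.
V^2/(2g) = 1.2544 / 19.62 = 0.0639 m.
h_m = 6.07 * 0.0639 = 0.3881 m.

0.3881


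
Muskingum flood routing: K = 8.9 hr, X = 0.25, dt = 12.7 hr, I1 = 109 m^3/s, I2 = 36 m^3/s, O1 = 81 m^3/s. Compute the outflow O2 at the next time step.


Muskingum coefficients:
denom = 2*K*(1-X) + dt = 2*8.9*(1-0.25) + 12.7 = 26.05.
C0 = (dt - 2*K*X)/denom = (12.7 - 2*8.9*0.25)/26.05 = 0.3167.
C1 = (dt + 2*K*X)/denom = (12.7 + 2*8.9*0.25)/26.05 = 0.6583.
C2 = (2*K*(1-X) - dt)/denom = 0.025.
O2 = C0*I2 + C1*I1 + C2*O1
   = 0.3167*36 + 0.6583*109 + 0.025*81
   = 85.18 m^3/s.

85.18


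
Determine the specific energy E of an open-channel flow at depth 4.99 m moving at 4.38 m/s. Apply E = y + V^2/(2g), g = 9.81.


Specific energy E = y + V^2/(2g).
Velocity head = V^2/(2g) = 4.38^2 / (2*9.81) = 19.1844 / 19.62 = 0.9778 m.
E = 4.99 + 0.9778 = 5.9678 m.

5.9678


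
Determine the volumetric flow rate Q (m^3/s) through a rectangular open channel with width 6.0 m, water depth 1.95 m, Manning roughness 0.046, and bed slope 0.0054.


For a rectangular channel, the cross-sectional area A = b * y = 6.0 * 1.95 = 11.7 m^2.
The wetted perimeter P = b + 2y = 6.0 + 2*1.95 = 9.9 m.
Hydraulic radius R = A/P = 11.7/9.9 = 1.1818 m.
Velocity V = (1/n)*R^(2/3)*S^(1/2) = (1/0.046)*1.1818^(2/3)*0.0054^(1/2) = 1.7857 m/s.
Discharge Q = A * V = 11.7 * 1.7857 = 20.893 m^3/s.

20.893


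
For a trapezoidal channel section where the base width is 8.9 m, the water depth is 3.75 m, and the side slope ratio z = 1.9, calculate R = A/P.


For a trapezoidal section with side slope z:
A = (b + z*y)*y = (8.9 + 1.9*3.75)*3.75 = 60.094 m^2.
P = b + 2*y*sqrt(1 + z^2) = 8.9 + 2*3.75*sqrt(1 + 1.9^2) = 25.003 m.
R = A/P = 60.094 / 25.003 = 2.4034 m.

2.4034


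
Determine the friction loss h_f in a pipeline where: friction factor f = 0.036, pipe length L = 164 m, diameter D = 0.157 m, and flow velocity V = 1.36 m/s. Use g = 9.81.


Darcy-Weisbach equation: h_f = f * (L/D) * V^2/(2g).
f * L/D = 0.036 * 164/0.157 = 37.6051.
V^2/(2g) = 1.36^2 / (2*9.81) = 1.8496 / 19.62 = 0.0943 m.
h_f = 37.6051 * 0.0943 = 3.545 m.

3.545


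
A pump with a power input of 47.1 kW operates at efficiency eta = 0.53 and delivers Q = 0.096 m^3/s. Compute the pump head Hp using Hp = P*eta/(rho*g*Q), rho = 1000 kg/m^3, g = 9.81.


Pump head formula: Hp = P * eta / (rho * g * Q).
Numerator: P * eta = 47.1 * 1000 * 0.53 = 24963.0 W.
Denominator: rho * g * Q = 1000 * 9.81 * 0.096 = 941.76.
Hp = 24963.0 / 941.76 = 26.51 m.

26.51


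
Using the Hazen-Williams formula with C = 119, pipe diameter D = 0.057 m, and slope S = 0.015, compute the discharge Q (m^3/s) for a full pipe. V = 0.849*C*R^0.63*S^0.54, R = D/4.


For a full circular pipe, R = D/4 = 0.057/4 = 0.0143 m.
V = 0.849 * 119 * 0.0143^0.63 * 0.015^0.54
  = 0.849 * 119 * 0.068692 * 0.103535
  = 0.7185 m/s.
Pipe area A = pi*D^2/4 = pi*0.057^2/4 = 0.0026 m^2.
Q = A * V = 0.0026 * 0.7185 = 0.0018 m^3/s.

0.0018


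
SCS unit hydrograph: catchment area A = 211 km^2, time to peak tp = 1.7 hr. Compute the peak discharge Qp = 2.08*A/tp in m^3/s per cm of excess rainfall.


SCS formula: Qp = 2.08 * A / tp.
Qp = 2.08 * 211 / 1.7
   = 438.88 / 1.7
   = 258.16 m^3/s per cm.

258.16


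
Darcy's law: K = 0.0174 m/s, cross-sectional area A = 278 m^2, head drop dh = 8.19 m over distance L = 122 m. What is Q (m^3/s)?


Darcy's law: Q = K * A * i, where i = dh/L.
Hydraulic gradient i = 8.19 / 122 = 0.067131.
Q = 0.0174 * 278 * 0.067131
  = 0.3247 m^3/s.

0.3247


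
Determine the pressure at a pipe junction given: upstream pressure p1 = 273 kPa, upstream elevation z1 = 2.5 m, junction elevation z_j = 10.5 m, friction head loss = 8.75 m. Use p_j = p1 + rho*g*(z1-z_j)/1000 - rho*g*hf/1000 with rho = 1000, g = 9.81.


Junction pressure: p_j = p1 + rho*g*(z1 - z_j)/1000 - rho*g*hf/1000.
Elevation term = 1000*9.81*(2.5 - 10.5)/1000 = -78.48 kPa.
Friction term = 1000*9.81*8.75/1000 = 85.838 kPa.
p_j = 273 + -78.48 - 85.838 = 108.68 kPa.

108.68


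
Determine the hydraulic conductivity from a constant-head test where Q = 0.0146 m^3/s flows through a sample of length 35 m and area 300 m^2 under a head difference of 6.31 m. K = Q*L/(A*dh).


From K = Q*L / (A*dh):
Numerator: Q*L = 0.0146 * 35 = 0.511.
Denominator: A*dh = 300 * 6.31 = 1893.0.
K = 0.511 / 1893.0 = 0.00027 m/s.

0.00027


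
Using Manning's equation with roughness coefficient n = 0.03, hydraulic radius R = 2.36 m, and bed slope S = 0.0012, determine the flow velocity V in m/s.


Manning's equation gives V = (1/n) * R^(2/3) * S^(1/2).
First, compute R^(2/3) = 2.36^(2/3) = 1.7726.
Next, S^(1/2) = 0.0012^(1/2) = 0.034641.
Then 1/n = 1/0.03 = 33.33.
V = 33.33 * 1.7726 * 0.034641 = 2.0468 m/s.

2.0468


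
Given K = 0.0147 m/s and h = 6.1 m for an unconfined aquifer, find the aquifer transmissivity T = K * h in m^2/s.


Transmissivity is defined as T = K * h.
T = 0.0147 * 6.1
  = 0.0897 m^2/s.

0.0897


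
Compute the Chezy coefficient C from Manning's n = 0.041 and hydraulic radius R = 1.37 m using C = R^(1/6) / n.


The Chezy coefficient relates to Manning's n through C = R^(1/6) / n.
R^(1/6) = 1.37^(1/6) = 1.053869.
C = 1.053869 / 0.041 = 25.7 m^(1/2)/s.

25.7


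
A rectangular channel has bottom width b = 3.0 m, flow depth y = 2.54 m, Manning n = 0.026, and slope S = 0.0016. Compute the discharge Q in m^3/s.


For a rectangular channel, the cross-sectional area A = b * y = 3.0 * 2.54 = 7.62 m^2.
The wetted perimeter P = b + 2y = 3.0 + 2*2.54 = 8.08 m.
Hydraulic radius R = A/P = 7.62/8.08 = 0.9431 m.
Velocity V = (1/n)*R^(2/3)*S^(1/2) = (1/0.026)*0.9431^(2/3)*0.0016^(1/2) = 1.4795 m/s.
Discharge Q = A * V = 7.62 * 1.4795 = 11.274 m^3/s.

11.274


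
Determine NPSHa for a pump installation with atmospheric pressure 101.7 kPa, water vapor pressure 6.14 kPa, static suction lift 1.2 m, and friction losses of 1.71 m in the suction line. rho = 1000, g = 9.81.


NPSHa = p_atm/(rho*g) - z_s - hf_s - p_vap/(rho*g).
p_atm/(rho*g) = 101.7*1000 / (1000*9.81) = 10.367 m.
p_vap/(rho*g) = 6.14*1000 / (1000*9.81) = 0.626 m.
NPSHa = 10.367 - 1.2 - 1.71 - 0.626
      = 6.83 m.

6.83


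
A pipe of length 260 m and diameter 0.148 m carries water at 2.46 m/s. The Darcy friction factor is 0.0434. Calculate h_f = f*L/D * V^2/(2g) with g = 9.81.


Darcy-Weisbach equation: h_f = f * (L/D) * V^2/(2g).
f * L/D = 0.0434 * 260/0.148 = 76.2432.
V^2/(2g) = 2.46^2 / (2*9.81) = 6.0516 / 19.62 = 0.3084 m.
h_f = 76.2432 * 0.3084 = 23.516 m.

23.516


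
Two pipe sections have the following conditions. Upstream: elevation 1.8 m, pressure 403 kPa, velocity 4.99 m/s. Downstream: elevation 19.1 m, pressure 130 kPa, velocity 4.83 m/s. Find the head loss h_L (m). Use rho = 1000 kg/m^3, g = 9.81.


Total head at each section: H = z + p/(rho*g) + V^2/(2g).
H1 = 1.8 + 403*1000/(1000*9.81) + 4.99^2/(2*9.81)
   = 1.8 + 41.081 + 1.2691
   = 44.15 m.
H2 = 19.1 + 130*1000/(1000*9.81) + 4.83^2/(2*9.81)
   = 19.1 + 13.252 + 1.189
   = 33.541 m.
h_L = H1 - H2 = 44.15 - 33.541 = 10.609 m.

10.609


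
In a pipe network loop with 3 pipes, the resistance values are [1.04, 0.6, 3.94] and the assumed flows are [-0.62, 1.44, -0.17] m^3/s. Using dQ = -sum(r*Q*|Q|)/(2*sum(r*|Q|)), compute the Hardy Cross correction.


Numerator terms (r*Q*|Q|): 1.04*-0.62*|-0.62| = -0.3998; 0.6*1.44*|1.44| = 1.2442; 3.94*-0.17*|-0.17| = -0.1139.
Sum of numerator = 0.7305.
Denominator terms (r*|Q|): 1.04*|-0.62| = 0.6448; 0.6*|1.44| = 0.864; 3.94*|-0.17| = 0.6698.
2 * sum of denominator = 2 * 2.1786 = 4.3572.
dQ = -0.7305 / 4.3572 = -0.1677 m^3/s.

-0.1677


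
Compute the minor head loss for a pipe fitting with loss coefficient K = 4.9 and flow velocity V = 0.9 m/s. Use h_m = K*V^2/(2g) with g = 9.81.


Minor loss formula: h_m = K * V^2/(2g).
V^2 = 0.9^2 = 0.81.
V^2/(2g) = 0.81 / 19.62 = 0.0413 m.
h_m = 4.9 * 0.0413 = 0.2023 m.

0.2023


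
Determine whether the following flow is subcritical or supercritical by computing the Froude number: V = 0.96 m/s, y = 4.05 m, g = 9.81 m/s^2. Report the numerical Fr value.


The Froude number is defined as Fr = V / sqrt(g*y).
g*y = 9.81 * 4.05 = 39.7305.
sqrt(g*y) = sqrt(39.7305) = 6.3032.
Fr = 0.96 / 6.3032 = 0.1523.
Since Fr < 1, the flow is subcritical.

0.1523


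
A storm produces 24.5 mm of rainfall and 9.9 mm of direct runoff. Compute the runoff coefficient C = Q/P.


The runoff coefficient C = runoff depth / rainfall depth.
C = 9.9 / 24.5
  = 0.4041.

0.4041


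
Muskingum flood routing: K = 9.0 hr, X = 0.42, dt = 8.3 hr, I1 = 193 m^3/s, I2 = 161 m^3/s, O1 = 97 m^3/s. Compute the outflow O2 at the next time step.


Muskingum coefficients:
denom = 2*K*(1-X) + dt = 2*9.0*(1-0.42) + 8.3 = 18.74.
C0 = (dt - 2*K*X)/denom = (8.3 - 2*9.0*0.42)/18.74 = 0.0395.
C1 = (dt + 2*K*X)/denom = (8.3 + 2*9.0*0.42)/18.74 = 0.8463.
C2 = (2*K*(1-X) - dt)/denom = 0.1142.
O2 = C0*I2 + C1*I1 + C2*O1
   = 0.0395*161 + 0.8463*193 + 0.1142*97
   = 180.77 m^3/s.

180.77


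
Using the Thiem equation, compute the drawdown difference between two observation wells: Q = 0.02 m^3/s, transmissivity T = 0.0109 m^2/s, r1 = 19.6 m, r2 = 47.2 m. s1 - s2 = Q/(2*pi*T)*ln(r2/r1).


Thiem equation: s1 - s2 = Q/(2*pi*T) * ln(r2/r1).
ln(r2/r1) = ln(47.2/19.6) = 0.8789.
Q/(2*pi*T) = 0.02 / (2*pi*0.0109) = 0.02 / 0.0685 = 0.292.
s1 - s2 = 0.292 * 0.8789 = 0.2567 m.

0.2567


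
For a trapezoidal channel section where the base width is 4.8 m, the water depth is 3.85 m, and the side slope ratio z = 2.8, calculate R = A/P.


For a trapezoidal section with side slope z:
A = (b + z*y)*y = (4.8 + 2.8*3.85)*3.85 = 59.983 m^2.
P = b + 2*y*sqrt(1 + z^2) = 4.8 + 2*3.85*sqrt(1 + 2.8^2) = 27.694 m.
R = A/P = 59.983 / 27.694 = 2.1659 m.

2.1659


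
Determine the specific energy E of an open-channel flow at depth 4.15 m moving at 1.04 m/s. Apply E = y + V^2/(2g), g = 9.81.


Specific energy E = y + V^2/(2g).
Velocity head = V^2/(2g) = 1.04^2 / (2*9.81) = 1.0816 / 19.62 = 0.0551 m.
E = 4.15 + 0.0551 = 4.2051 m.

4.2051


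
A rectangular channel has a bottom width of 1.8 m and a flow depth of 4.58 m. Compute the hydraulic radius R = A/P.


For a rectangular section:
Flow area A = b * y = 1.8 * 4.58 = 8.24 m^2.
Wetted perimeter P = b + 2y = 1.8 + 2*4.58 = 10.96 m.
Hydraulic radius R = A/P = 8.24 / 10.96 = 0.7522 m.

0.7522


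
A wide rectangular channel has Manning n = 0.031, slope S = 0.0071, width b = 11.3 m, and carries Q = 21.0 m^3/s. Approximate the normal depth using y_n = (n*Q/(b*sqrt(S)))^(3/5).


We use the wide-channel approximation y_n = (n*Q/(b*sqrt(S)))^(3/5).
sqrt(S) = sqrt(0.0071) = 0.084261.
Numerator: n*Q = 0.031 * 21.0 = 0.651.
Denominator: b*sqrt(S) = 11.3 * 0.084261 = 0.952149.
arg = 0.6837.
y_n = 0.6837^(3/5) = 0.796 m.

0.796


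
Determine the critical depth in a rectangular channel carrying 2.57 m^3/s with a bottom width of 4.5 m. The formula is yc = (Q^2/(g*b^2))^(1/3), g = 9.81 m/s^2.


Using yc = (Q^2 / (g * b^2))^(1/3):
Q^2 = 2.57^2 = 6.6.
g * b^2 = 9.81 * 4.5^2 = 9.81 * 20.25 = 198.65.
Q^2 / (g*b^2) = 6.6 / 198.65 = 0.0332.
yc = 0.0332^(1/3) = 0.3216 m.

0.3216


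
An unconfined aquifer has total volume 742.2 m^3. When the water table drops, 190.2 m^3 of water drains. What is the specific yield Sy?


Specific yield Sy = Volume drained / Total volume.
Sy = 190.2 / 742.2
   = 0.2563.

0.2563


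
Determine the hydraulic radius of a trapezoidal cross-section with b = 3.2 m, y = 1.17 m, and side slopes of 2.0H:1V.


For a trapezoidal section with side slope z:
A = (b + z*y)*y = (3.2 + 2.0*1.17)*1.17 = 6.482 m^2.
P = b + 2*y*sqrt(1 + z^2) = 3.2 + 2*1.17*sqrt(1 + 2.0^2) = 8.432 m.
R = A/P = 6.482 / 8.432 = 0.7687 m.

0.7687


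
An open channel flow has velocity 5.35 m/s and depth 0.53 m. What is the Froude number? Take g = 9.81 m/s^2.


The Froude number is defined as Fr = V / sqrt(g*y).
g*y = 9.81 * 0.53 = 5.1993.
sqrt(g*y) = sqrt(5.1993) = 2.2802.
Fr = 5.35 / 2.2802 = 2.3463.

2.3463


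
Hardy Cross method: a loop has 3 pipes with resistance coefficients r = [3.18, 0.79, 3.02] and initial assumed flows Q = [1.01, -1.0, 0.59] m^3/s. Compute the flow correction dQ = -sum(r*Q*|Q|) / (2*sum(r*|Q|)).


Numerator terms (r*Q*|Q|): 3.18*1.01*|1.01| = 3.2439; 0.79*-1.0*|-1.0| = -0.79; 3.02*0.59*|0.59| = 1.0513.
Sum of numerator = 3.5052.
Denominator terms (r*|Q|): 3.18*|1.01| = 3.2118; 0.79*|-1.0| = 0.79; 3.02*|0.59| = 1.7818.
2 * sum of denominator = 2 * 5.7836 = 11.5672.
dQ = -3.5052 / 11.5672 = -0.303 m^3/s.

-0.303


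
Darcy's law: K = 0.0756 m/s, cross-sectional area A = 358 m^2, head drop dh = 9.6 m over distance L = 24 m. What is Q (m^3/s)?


Darcy's law: Q = K * A * i, where i = dh/L.
Hydraulic gradient i = 9.6 / 24 = 0.4.
Q = 0.0756 * 358 * 0.4
  = 10.8259 m^3/s.

10.8259


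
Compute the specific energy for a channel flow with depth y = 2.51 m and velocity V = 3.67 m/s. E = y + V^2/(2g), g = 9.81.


Specific energy E = y + V^2/(2g).
Velocity head = V^2/(2g) = 3.67^2 / (2*9.81) = 13.4689 / 19.62 = 0.6865 m.
E = 2.51 + 0.6865 = 3.1965 m.

3.1965


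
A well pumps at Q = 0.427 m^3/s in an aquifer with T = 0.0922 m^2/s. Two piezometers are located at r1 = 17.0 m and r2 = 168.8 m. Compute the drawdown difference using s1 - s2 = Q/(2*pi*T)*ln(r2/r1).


Thiem equation: s1 - s2 = Q/(2*pi*T) * ln(r2/r1).
ln(r2/r1) = ln(168.8/17.0) = 2.2955.
Q/(2*pi*T) = 0.427 / (2*pi*0.0922) = 0.427 / 0.5793 = 0.7371.
s1 - s2 = 0.7371 * 2.2955 = 1.692 m.

1.692


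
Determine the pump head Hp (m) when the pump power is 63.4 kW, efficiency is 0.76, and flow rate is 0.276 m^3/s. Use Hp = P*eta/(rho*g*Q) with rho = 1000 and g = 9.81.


Pump head formula: Hp = P * eta / (rho * g * Q).
Numerator: P * eta = 63.4 * 1000 * 0.76 = 48184.0 W.
Denominator: rho * g * Q = 1000 * 9.81 * 0.276 = 2707.56.
Hp = 48184.0 / 2707.56 = 17.8 m.

17.8


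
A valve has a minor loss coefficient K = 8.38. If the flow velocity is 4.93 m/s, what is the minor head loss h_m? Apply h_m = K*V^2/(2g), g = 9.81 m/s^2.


Minor loss formula: h_m = K * V^2/(2g).
V^2 = 4.93^2 = 24.3049.
V^2/(2g) = 24.3049 / 19.62 = 1.2388 m.
h_m = 8.38 * 1.2388 = 10.381 m.

10.381


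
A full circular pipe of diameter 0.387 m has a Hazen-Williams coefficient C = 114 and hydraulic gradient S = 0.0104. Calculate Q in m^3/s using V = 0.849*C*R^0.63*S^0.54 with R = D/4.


For a full circular pipe, R = D/4 = 0.387/4 = 0.0968 m.
V = 0.849 * 114 * 0.0968^0.63 * 0.0104^0.54
  = 0.849 * 114 * 0.229594 * 0.084957
  = 1.8879 m/s.
Pipe area A = pi*D^2/4 = pi*0.387^2/4 = 0.1176 m^2.
Q = A * V = 0.1176 * 1.8879 = 0.2221 m^3/s.

0.2221


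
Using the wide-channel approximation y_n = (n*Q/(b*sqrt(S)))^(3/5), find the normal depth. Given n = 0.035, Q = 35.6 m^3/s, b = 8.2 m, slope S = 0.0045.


We use the wide-channel approximation y_n = (n*Q/(b*sqrt(S)))^(3/5).
sqrt(S) = sqrt(0.0045) = 0.067082.
Numerator: n*Q = 0.035 * 35.6 = 1.246.
Denominator: b*sqrt(S) = 8.2 * 0.067082 = 0.550072.
arg = 2.2652.
y_n = 2.2652^(3/5) = 1.6333 m.

1.6333


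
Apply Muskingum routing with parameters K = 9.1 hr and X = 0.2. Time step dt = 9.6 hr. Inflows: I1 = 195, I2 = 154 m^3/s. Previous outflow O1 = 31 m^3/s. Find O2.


Muskingum coefficients:
denom = 2*K*(1-X) + dt = 2*9.1*(1-0.2) + 9.6 = 24.16.
C0 = (dt - 2*K*X)/denom = (9.6 - 2*9.1*0.2)/24.16 = 0.2467.
C1 = (dt + 2*K*X)/denom = (9.6 + 2*9.1*0.2)/24.16 = 0.548.
C2 = (2*K*(1-X) - dt)/denom = 0.2053.
O2 = C0*I2 + C1*I1 + C2*O1
   = 0.2467*154 + 0.548*195 + 0.2053*31
   = 151.22 m^3/s.

151.22


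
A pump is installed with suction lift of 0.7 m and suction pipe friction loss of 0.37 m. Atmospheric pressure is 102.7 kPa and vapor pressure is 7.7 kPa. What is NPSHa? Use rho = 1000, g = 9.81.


NPSHa = p_atm/(rho*g) - z_s - hf_s - p_vap/(rho*g).
p_atm/(rho*g) = 102.7*1000 / (1000*9.81) = 10.469 m.
p_vap/(rho*g) = 7.7*1000 / (1000*9.81) = 0.785 m.
NPSHa = 10.469 - 0.7 - 0.37 - 0.785
      = 8.61 m.

8.61


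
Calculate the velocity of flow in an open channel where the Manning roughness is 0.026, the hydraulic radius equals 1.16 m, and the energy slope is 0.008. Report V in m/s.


Manning's equation gives V = (1/n) * R^(2/3) * S^(1/2).
First, compute R^(2/3) = 1.16^(2/3) = 1.104.
Next, S^(1/2) = 0.008^(1/2) = 0.089443.
Then 1/n = 1/0.026 = 38.46.
V = 38.46 * 1.104 * 0.089443 = 3.7979 m/s.

3.7979


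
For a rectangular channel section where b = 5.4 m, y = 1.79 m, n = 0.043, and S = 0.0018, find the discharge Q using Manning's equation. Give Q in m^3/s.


For a rectangular channel, the cross-sectional area A = b * y = 5.4 * 1.79 = 9.67 m^2.
The wetted perimeter P = b + 2y = 5.4 + 2*1.79 = 8.98 m.
Hydraulic radius R = A/P = 9.67/8.98 = 1.0764 m.
Velocity V = (1/n)*R^(2/3)*S^(1/2) = (1/0.043)*1.0764^(2/3)*0.0018^(1/2) = 1.0363 m/s.
Discharge Q = A * V = 9.67 * 1.0363 = 10.017 m^3/s.

10.017


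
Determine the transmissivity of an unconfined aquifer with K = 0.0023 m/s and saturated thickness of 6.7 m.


Transmissivity is defined as T = K * h.
T = 0.0023 * 6.7
  = 0.0154 m^2/s.

0.0154


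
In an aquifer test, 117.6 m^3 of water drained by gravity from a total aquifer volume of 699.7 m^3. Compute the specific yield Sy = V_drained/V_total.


Specific yield Sy = Volume drained / Total volume.
Sy = 117.6 / 699.7
   = 0.1681.

0.1681


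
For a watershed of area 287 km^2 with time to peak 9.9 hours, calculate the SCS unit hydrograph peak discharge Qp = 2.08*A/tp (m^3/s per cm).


SCS formula: Qp = 2.08 * A / tp.
Qp = 2.08 * 287 / 9.9
   = 596.96 / 9.9
   = 60.3 m^3/s per cm.

60.3


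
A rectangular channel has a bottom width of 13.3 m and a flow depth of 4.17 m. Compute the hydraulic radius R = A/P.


For a rectangular section:
Flow area A = b * y = 13.3 * 4.17 = 55.46 m^2.
Wetted perimeter P = b + 2y = 13.3 + 2*4.17 = 21.64 m.
Hydraulic radius R = A/P = 55.46 / 21.64 = 2.5629 m.

2.5629


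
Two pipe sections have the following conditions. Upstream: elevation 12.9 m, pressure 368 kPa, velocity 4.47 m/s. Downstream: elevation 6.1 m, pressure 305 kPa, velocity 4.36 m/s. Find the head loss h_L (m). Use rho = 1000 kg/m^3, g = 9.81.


Total head at each section: H = z + p/(rho*g) + V^2/(2g).
H1 = 12.9 + 368*1000/(1000*9.81) + 4.47^2/(2*9.81)
   = 12.9 + 37.513 + 1.0184
   = 51.431 m.
H2 = 6.1 + 305*1000/(1000*9.81) + 4.36^2/(2*9.81)
   = 6.1 + 31.091 + 0.9689
   = 38.16 m.
h_L = H1 - H2 = 51.431 - 38.16 = 13.272 m.

13.272


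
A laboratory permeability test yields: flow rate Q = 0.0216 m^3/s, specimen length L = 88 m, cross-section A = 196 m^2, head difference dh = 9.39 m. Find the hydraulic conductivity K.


From K = Q*L / (A*dh):
Numerator: Q*L = 0.0216 * 88 = 1.9008.
Denominator: A*dh = 196 * 9.39 = 1840.44.
K = 1.9008 / 1840.44 = 0.001033 m/s.

0.001033


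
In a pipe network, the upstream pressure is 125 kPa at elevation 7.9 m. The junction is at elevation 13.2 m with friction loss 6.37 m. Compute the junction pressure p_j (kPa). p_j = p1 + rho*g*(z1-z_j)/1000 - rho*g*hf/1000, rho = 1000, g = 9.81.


Junction pressure: p_j = p1 + rho*g*(z1 - z_j)/1000 - rho*g*hf/1000.
Elevation term = 1000*9.81*(7.9 - 13.2)/1000 = -51.993 kPa.
Friction term = 1000*9.81*6.37/1000 = 62.49 kPa.
p_j = 125 + -51.993 - 62.49 = 10.52 kPa.

10.52


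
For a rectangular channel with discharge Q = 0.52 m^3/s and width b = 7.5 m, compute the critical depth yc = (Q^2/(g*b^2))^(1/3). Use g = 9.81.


Using yc = (Q^2 / (g * b^2))^(1/3):
Q^2 = 0.52^2 = 0.27.
g * b^2 = 9.81 * 7.5^2 = 9.81 * 56.25 = 551.81.
Q^2 / (g*b^2) = 0.27 / 551.81 = 0.0005.
yc = 0.0005^(1/3) = 0.0788 m.

0.0788


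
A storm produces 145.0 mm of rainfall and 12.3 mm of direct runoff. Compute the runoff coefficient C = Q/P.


The runoff coefficient C = runoff depth / rainfall depth.
C = 12.3 / 145.0
  = 0.0848.

0.0848


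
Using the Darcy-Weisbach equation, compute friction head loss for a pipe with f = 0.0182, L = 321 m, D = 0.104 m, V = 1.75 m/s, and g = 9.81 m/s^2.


Darcy-Weisbach equation: h_f = f * (L/D) * V^2/(2g).
f * L/D = 0.0182 * 321/0.104 = 56.175.
V^2/(2g) = 1.75^2 / (2*9.81) = 3.0625 / 19.62 = 0.1561 m.
h_f = 56.175 * 0.1561 = 8.768 m.

8.768


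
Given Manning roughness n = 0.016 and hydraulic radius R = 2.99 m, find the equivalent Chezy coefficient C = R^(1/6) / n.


The Chezy coefficient relates to Manning's n through C = R^(1/6) / n.
R^(1/6) = 2.99^(1/6) = 1.200269.
C = 1.200269 / 0.016 = 75.02 m^(1/2)/s.

75.02


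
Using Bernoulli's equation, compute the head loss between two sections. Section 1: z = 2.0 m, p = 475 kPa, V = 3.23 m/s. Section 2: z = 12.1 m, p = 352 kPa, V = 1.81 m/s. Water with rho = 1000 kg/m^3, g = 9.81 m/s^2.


Total head at each section: H = z + p/(rho*g) + V^2/(2g).
H1 = 2.0 + 475*1000/(1000*9.81) + 3.23^2/(2*9.81)
   = 2.0 + 48.42 + 0.5317
   = 50.952 m.
H2 = 12.1 + 352*1000/(1000*9.81) + 1.81^2/(2*9.81)
   = 12.1 + 35.882 + 0.167
   = 48.149 m.
h_L = H1 - H2 = 50.952 - 48.149 = 2.803 m.

2.803


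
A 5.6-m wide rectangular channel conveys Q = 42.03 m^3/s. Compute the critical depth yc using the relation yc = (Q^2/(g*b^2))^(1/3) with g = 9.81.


Using yc = (Q^2 / (g * b^2))^(1/3):
Q^2 = 42.03^2 = 1766.52.
g * b^2 = 9.81 * 5.6^2 = 9.81 * 31.36 = 307.64.
Q^2 / (g*b^2) = 1766.52 / 307.64 = 5.7422.
yc = 5.7422^(1/3) = 1.7907 m.

1.7907


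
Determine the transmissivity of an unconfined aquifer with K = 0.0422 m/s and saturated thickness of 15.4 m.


Transmissivity is defined as T = K * h.
T = 0.0422 * 15.4
  = 0.6499 m^2/s.

0.6499


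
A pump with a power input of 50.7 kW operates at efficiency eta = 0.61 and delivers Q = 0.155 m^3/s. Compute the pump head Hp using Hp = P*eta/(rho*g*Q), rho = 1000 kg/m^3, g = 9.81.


Pump head formula: Hp = P * eta / (rho * g * Q).
Numerator: P * eta = 50.7 * 1000 * 0.61 = 30927.0 W.
Denominator: rho * g * Q = 1000 * 9.81 * 0.155 = 1520.55.
Hp = 30927.0 / 1520.55 = 20.34 m.

20.34


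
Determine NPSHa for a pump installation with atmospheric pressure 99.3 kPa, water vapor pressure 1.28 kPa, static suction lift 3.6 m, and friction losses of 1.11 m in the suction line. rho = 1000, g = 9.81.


NPSHa = p_atm/(rho*g) - z_s - hf_s - p_vap/(rho*g).
p_atm/(rho*g) = 99.3*1000 / (1000*9.81) = 10.122 m.
p_vap/(rho*g) = 1.28*1000 / (1000*9.81) = 0.13 m.
NPSHa = 10.122 - 3.6 - 1.11 - 0.13
      = 5.28 m.

5.28


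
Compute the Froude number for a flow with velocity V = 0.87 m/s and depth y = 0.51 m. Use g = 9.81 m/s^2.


The Froude number is defined as Fr = V / sqrt(g*y).
g*y = 9.81 * 0.51 = 5.0031.
sqrt(g*y) = sqrt(5.0031) = 2.2368.
Fr = 0.87 / 2.2368 = 0.389.

0.389


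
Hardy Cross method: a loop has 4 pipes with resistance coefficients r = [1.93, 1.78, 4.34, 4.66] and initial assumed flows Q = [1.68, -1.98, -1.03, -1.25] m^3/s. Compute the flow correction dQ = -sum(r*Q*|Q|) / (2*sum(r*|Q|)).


Numerator terms (r*Q*|Q|): 1.93*1.68*|1.68| = 5.4472; 1.78*-1.98*|-1.98| = -6.9783; 4.34*-1.03*|-1.03| = -4.6043; 4.66*-1.25*|-1.25| = -7.2812.
Sum of numerator = -13.4166.
Denominator terms (r*|Q|): 1.93*|1.68| = 3.2424; 1.78*|-1.98| = 3.5244; 4.34*|-1.03| = 4.4702; 4.66*|-1.25| = 5.825.
2 * sum of denominator = 2 * 17.062 = 34.124.
dQ = --13.4166 / 34.124 = 0.3932 m^3/s.

0.3932


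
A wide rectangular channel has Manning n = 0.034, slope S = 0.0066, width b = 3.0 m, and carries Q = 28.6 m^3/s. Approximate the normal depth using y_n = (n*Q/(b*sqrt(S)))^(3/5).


We use the wide-channel approximation y_n = (n*Q/(b*sqrt(S)))^(3/5).
sqrt(S) = sqrt(0.0066) = 0.08124.
Numerator: n*Q = 0.034 * 28.6 = 0.9724.
Denominator: b*sqrt(S) = 3.0 * 0.08124 = 0.24372.
arg = 3.9898.
y_n = 3.9898^(3/5) = 2.2939 m.

2.2939


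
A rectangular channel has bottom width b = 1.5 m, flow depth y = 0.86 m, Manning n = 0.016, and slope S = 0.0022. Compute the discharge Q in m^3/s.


For a rectangular channel, the cross-sectional area A = b * y = 1.5 * 0.86 = 1.29 m^2.
The wetted perimeter P = b + 2y = 1.5 + 2*0.86 = 3.22 m.
Hydraulic radius R = A/P = 1.29/3.22 = 0.4006 m.
Velocity V = (1/n)*R^(2/3)*S^(1/2) = (1/0.016)*0.4006^(2/3)*0.0022^(1/2) = 1.5931 m/s.
Discharge Q = A * V = 1.29 * 1.5931 = 2.055 m^3/s.

2.055


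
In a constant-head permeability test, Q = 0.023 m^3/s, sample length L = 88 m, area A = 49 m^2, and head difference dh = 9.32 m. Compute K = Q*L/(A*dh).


From K = Q*L / (A*dh):
Numerator: Q*L = 0.023 * 88 = 2.024.
Denominator: A*dh = 49 * 9.32 = 456.68.
K = 2.024 / 456.68 = 0.004432 m/s.

0.004432


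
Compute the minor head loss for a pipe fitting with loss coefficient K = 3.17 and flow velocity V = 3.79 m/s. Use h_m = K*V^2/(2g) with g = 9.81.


Minor loss formula: h_m = K * V^2/(2g).
V^2 = 3.79^2 = 14.3641.
V^2/(2g) = 14.3641 / 19.62 = 0.7321 m.
h_m = 3.17 * 0.7321 = 2.3208 m.

2.3208


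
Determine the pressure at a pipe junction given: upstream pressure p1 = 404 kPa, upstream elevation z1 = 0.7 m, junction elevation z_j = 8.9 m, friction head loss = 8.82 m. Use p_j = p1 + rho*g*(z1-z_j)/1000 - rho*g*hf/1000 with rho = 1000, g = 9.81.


Junction pressure: p_j = p1 + rho*g*(z1 - z_j)/1000 - rho*g*hf/1000.
Elevation term = 1000*9.81*(0.7 - 8.9)/1000 = -80.442 kPa.
Friction term = 1000*9.81*8.82/1000 = 86.524 kPa.
p_j = 404 + -80.442 - 86.524 = 237.03 kPa.

237.03


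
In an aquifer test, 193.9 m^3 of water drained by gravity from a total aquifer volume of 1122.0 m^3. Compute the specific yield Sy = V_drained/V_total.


Specific yield Sy = Volume drained / Total volume.
Sy = 193.9 / 1122.0
   = 0.1728.

0.1728


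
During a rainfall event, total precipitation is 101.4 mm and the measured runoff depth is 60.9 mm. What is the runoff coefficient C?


The runoff coefficient C = runoff depth / rainfall depth.
C = 60.9 / 101.4
  = 0.6006.

0.6006


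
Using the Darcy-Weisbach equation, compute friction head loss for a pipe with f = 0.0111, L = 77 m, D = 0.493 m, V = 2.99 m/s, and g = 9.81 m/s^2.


Darcy-Weisbach equation: h_f = f * (L/D) * V^2/(2g).
f * L/D = 0.0111 * 77/0.493 = 1.7337.
V^2/(2g) = 2.99^2 / (2*9.81) = 8.9401 / 19.62 = 0.4557 m.
h_f = 1.7337 * 0.4557 = 0.79 m.

0.79


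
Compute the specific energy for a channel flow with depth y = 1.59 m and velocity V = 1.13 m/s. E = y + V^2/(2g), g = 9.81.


Specific energy E = y + V^2/(2g).
Velocity head = V^2/(2g) = 1.13^2 / (2*9.81) = 1.2769 / 19.62 = 0.0651 m.
E = 1.59 + 0.0651 = 1.6551 m.

1.6551


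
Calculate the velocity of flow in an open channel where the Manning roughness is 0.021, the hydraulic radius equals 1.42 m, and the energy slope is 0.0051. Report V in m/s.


Manning's equation gives V = (1/n) * R^(2/3) * S^(1/2).
First, compute R^(2/3) = 1.42^(2/3) = 1.2634.
Next, S^(1/2) = 0.0051^(1/2) = 0.071414.
Then 1/n = 1/0.021 = 47.62.
V = 47.62 * 1.2634 * 0.071414 = 4.2963 m/s.

4.2963


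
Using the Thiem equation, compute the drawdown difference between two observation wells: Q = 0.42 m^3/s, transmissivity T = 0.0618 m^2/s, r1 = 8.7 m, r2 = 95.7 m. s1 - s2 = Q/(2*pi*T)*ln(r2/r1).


Thiem equation: s1 - s2 = Q/(2*pi*T) * ln(r2/r1).
ln(r2/r1) = ln(95.7/8.7) = 2.3979.
Q/(2*pi*T) = 0.42 / (2*pi*0.0618) = 0.42 / 0.3883 = 1.0816.
s1 - s2 = 1.0816 * 2.3979 = 2.5936 m.

2.5936


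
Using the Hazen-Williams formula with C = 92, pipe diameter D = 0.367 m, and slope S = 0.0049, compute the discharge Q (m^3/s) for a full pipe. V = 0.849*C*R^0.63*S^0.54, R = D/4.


For a full circular pipe, R = D/4 = 0.367/4 = 0.0917 m.
V = 0.849 * 92 * 0.0917^0.63 * 0.0049^0.54
  = 0.849 * 92 * 0.222045 * 0.056586
  = 0.9814 m/s.
Pipe area A = pi*D^2/4 = pi*0.367^2/4 = 0.1058 m^2.
Q = A * V = 0.1058 * 0.9814 = 0.1038 m^3/s.

0.1038


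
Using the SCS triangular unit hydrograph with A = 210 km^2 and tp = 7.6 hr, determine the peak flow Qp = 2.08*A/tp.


SCS formula: Qp = 2.08 * A / tp.
Qp = 2.08 * 210 / 7.6
   = 436.8 / 7.6
   = 57.47 m^3/s per cm.

57.47


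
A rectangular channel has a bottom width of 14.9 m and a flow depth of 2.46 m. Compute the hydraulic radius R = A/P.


For a rectangular section:
Flow area A = b * y = 14.9 * 2.46 = 36.65 m^2.
Wetted perimeter P = b + 2y = 14.9 + 2*2.46 = 19.82 m.
Hydraulic radius R = A/P = 36.65 / 19.82 = 1.8493 m.

1.8493


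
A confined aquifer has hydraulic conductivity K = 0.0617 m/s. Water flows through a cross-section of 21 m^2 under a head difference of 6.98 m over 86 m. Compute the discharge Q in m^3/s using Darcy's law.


Darcy's law: Q = K * A * i, where i = dh/L.
Hydraulic gradient i = 6.98 / 86 = 0.081163.
Q = 0.0617 * 21 * 0.081163
  = 0.1052 m^3/s.

0.1052


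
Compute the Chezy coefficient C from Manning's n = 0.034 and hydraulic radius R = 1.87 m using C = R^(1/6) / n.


The Chezy coefficient relates to Manning's n through C = R^(1/6) / n.
R^(1/6) = 1.87^(1/6) = 1.109959.
C = 1.109959 / 0.034 = 32.65 m^(1/2)/s.

32.65


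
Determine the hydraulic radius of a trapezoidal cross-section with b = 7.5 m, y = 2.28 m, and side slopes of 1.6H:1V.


For a trapezoidal section with side slope z:
A = (b + z*y)*y = (7.5 + 1.6*2.28)*2.28 = 25.417 m^2.
P = b + 2*y*sqrt(1 + z^2) = 7.5 + 2*2.28*sqrt(1 + 1.6^2) = 16.104 m.
R = A/P = 25.417 / 16.104 = 1.5784 m.

1.5784


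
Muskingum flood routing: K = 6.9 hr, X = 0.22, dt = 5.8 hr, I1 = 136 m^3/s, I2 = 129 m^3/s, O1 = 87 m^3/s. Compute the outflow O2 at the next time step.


Muskingum coefficients:
denom = 2*K*(1-X) + dt = 2*6.9*(1-0.22) + 5.8 = 16.564.
C0 = (dt - 2*K*X)/denom = (5.8 - 2*6.9*0.22)/16.564 = 0.1669.
C1 = (dt + 2*K*X)/denom = (5.8 + 2*6.9*0.22)/16.564 = 0.5334.
C2 = (2*K*(1-X) - dt)/denom = 0.2997.
O2 = C0*I2 + C1*I1 + C2*O1
   = 0.1669*129 + 0.5334*136 + 0.2997*87
   = 120.15 m^3/s.

120.15


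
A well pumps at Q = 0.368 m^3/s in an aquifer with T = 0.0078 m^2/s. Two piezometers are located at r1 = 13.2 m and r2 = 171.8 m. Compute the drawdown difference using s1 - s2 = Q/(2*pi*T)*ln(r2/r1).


Thiem equation: s1 - s2 = Q/(2*pi*T) * ln(r2/r1).
ln(r2/r1) = ln(171.8/13.2) = 2.5661.
Q/(2*pi*T) = 0.368 / (2*pi*0.0078) = 0.368 / 0.049 = 7.5088.
s1 - s2 = 7.5088 * 2.5661 = 19.2686 m.

19.2686


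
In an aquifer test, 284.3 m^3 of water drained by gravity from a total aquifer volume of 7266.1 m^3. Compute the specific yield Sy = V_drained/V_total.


Specific yield Sy = Volume drained / Total volume.
Sy = 284.3 / 7266.1
   = 0.0391.

0.0391


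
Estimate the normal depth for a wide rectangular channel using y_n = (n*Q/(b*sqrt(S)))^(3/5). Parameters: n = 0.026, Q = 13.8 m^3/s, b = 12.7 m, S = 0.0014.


We use the wide-channel approximation y_n = (n*Q/(b*sqrt(S)))^(3/5).
sqrt(S) = sqrt(0.0014) = 0.037417.
Numerator: n*Q = 0.026 * 13.8 = 0.3588.
Denominator: b*sqrt(S) = 12.7 * 0.037417 = 0.475196.
arg = 0.7551.
y_n = 0.7551^(3/5) = 0.8449 m.

0.8449


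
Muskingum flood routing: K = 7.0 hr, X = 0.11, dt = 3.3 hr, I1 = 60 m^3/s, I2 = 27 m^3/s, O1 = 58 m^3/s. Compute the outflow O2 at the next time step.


Muskingum coefficients:
denom = 2*K*(1-X) + dt = 2*7.0*(1-0.11) + 3.3 = 15.76.
C0 = (dt - 2*K*X)/denom = (3.3 - 2*7.0*0.11)/15.76 = 0.1117.
C1 = (dt + 2*K*X)/denom = (3.3 + 2*7.0*0.11)/15.76 = 0.3071.
C2 = (2*K*(1-X) - dt)/denom = 0.5812.
O2 = C0*I2 + C1*I1 + C2*O1
   = 0.1117*27 + 0.3071*60 + 0.5812*58
   = 55.15 m^3/s.

55.15
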